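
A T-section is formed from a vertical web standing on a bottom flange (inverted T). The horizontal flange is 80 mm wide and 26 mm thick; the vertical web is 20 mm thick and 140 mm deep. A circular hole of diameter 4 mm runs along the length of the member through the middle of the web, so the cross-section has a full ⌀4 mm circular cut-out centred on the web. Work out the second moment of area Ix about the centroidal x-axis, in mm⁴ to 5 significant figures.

Ix ≈ 1.2896 × 10⁷ mm⁴

Split into non-overlapping primitives; take the origin at the lower-left of the bounding box.
Flange: 80 × 26, A = 2 080 mm², y = 13 mm, Ī = 117173.3 mm⁴.
Web: 20 × 140, A = 2 800 mm², y = 96 mm, Ī = 4 573 333 mm⁴.
Hole (subtracted): ⌀4, A = 12.56637 mm², y = 96 mm, Ī = 12.56637 mm⁴.
Centroid: ȳ = ΣA·y / ΣA = 60.53162 mm.
Transfer each piece to the centroidal x-axis using Ī + A·d² with d = y − 60.53162:
  flange: d = -47.53162 mm → contributes +4 816 423 mm⁴
  web: d = 35.46838 mm → contributes +8 095 751 mm⁴
  hole: d = 35.46838 mm → contributes −15821.14 mm⁴
Total I = 12 896 352 mm⁴.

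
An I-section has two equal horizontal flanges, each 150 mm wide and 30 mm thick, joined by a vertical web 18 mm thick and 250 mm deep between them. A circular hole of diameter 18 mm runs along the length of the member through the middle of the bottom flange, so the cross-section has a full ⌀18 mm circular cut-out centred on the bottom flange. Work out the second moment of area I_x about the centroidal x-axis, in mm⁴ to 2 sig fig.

I_x ≈ 2.0 × 10⁸ mm⁴

Decompose the section into non-overlapping parts with the origin at the bottom-left of its bounding rectangle.
Bottom flange: 150 × 30, A = 4 500 mm², y = 15 mm, Ī = 337 500 mm⁴.
Web: 18 × 250, A = 4 500 mm², y = 155 mm, Ī = 23 437 500 mm⁴.
Top flange: 150 × 30, A = 4 500 mm², y = 295 mm, Ī = 337 500 mm⁴.
Hole (subtracted): ⌀18, A = 254.5 mm², y = 15 mm, Ī = 5 153 mm⁴.
Centroid: ȳ = ΣA·y / ΣA = 157.7 mm.
Transfer each piece to the centroidal x-axis using Ī + A·d² with d = y − 157.7:
  bottom flange: d = -142.7 mm → contributes +91 958 995 mm⁴
  web: d = -2.69 mm → contributes +23 470 054 mm⁴
  top flange: d = 137.3 mm → contributes +85 181 112 mm⁴
  hole: d = -142.7 mm → contributes −5 186 226 mm⁴
Total I = 195 423 934 mm⁴.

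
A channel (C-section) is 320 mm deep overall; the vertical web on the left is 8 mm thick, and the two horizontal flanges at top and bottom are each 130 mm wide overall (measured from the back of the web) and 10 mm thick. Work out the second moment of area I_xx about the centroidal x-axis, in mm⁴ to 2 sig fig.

I_xx ≈ 8.0 × 10⁷ mm⁴

Break the section into simple shapes (no overlaps), measuring from the bottom-left corner of the bounding box.
Web: 8 × 320, A = 2 560 mm², y = 160 mm, Ī = 21 845 333 mm⁴.
Top flange (beyond web): 122 × 10, A = 1 220 mm², y = 315 mm, Ī = 10 167 mm⁴.
Bottom flange (beyond web): 122 × 10, A = 1 220 mm², y = 5 mm, Ī = 10 167 mm⁴.
By symmetry the centroid is at mid-height, ȳ = 160 mm.
Transfer each piece to the centroidal x-axis using Ī + A·d² with d = y − 160:
  web: d = 0 mm → contributes +21 845 333 mm⁴
  top flange (beyond web): d = 155 mm → contributes +29 320 667 mm⁴
  bottom flange (beyond web): d = -155 mm → contributes +29 320 667 mm⁴
Total I = 80 486 667 mm⁴.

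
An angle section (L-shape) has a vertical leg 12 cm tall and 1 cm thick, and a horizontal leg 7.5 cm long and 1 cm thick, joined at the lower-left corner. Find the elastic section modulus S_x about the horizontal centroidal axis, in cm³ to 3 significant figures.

Break the section into simple shapes (no overlaps), measuring from the bottom-left corner of the bounding box.
Vertical leg: 1 × 12, A = 12 cm², y = 6 cm, Ī = 144 cm⁴.
Horizontal leg (remainder): 6.5 × 1, A = 6.5 cm², y = 0.5 cm, Ī = 0.54167 cm⁴.
Centroid: ȳ = ΣA·y / ΣA = 4.0676 cm.
Transfer each piece to the horizontal centroidal axis using Ī + A·d² with d = y − 4.0676:
  vertical leg: d = 1.9324 cm → contributes +188.81 cm⁴
  horizontal leg (remainder): d = -3.5676 cm → contributes +83.271 cm⁴
Total I = 272.08 cm⁴.
Extreme fibre distance c = 7.9324 cm; S = I/c = 34.3 cm³.

S_x ≈ 34.3 cm³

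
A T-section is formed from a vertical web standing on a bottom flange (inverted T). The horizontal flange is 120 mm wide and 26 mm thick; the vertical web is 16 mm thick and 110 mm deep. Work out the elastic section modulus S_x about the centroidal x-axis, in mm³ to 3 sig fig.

Decompose the section into non-overlapping parts with the origin at the bottom-left of its bounding rectangle.
Flange: 120 × 26, A = 3 120 mm², y = 13 mm, Ī = 175 760 mm⁴.
Web: 16 × 110, A = 1 760 mm², y = 81 mm, Ī = 1 774 667 mm⁴.
Centroid: ȳ = ΣA·y / ΣA = 37.525 mm.
Transfer each piece to the centroidal x-axis using Ī + A·d² with d = y − 37.525:
  flange: d = -24.525 mm → contributes +2 052 301 mm⁴
  web: d = 43.475 mm → contributes +5 101 262 mm⁴
Total I = 7 153 564 mm⁴.
Extreme fibre distance c = 98.475 mm; S = I/c = 72 643 mm³.

S_x ≈ 7.26 × 10⁴ mm³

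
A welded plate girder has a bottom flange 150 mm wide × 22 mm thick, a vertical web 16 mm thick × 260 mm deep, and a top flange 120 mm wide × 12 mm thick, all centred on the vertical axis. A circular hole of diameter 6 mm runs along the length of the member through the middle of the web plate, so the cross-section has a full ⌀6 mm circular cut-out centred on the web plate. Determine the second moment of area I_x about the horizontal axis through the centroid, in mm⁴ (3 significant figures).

Decompose the section into non-overlapping parts with the origin at the bottom-left of its bounding rectangle.
Bottom plate: 150 × 22, A = 3 300 mm², y = 11 mm, Ī = 133 100 mm⁴.
Web plate: 16 × 260, A = 4 160 mm², y = 152 mm, Ī = 23 434 667 mm⁴.
Top plate: 120 × 12, A = 1 440 mm², y = 288 mm, Ī = 17 280 mm⁴.
Hole (subtracted): ⌀6, A = 28.274 mm², y = 152 mm, Ī = 63.617 mm⁴.
Centroid: ȳ = ΣA·y / ΣA = 121.63 mm.
Transfer each piece to the horizontal axis through the centroid using Ī + A·d² with d = y − 121.63:
  bottom plate: d = -110.63 mm → contributes +40 519 675 mm⁴
  web plate: d = 30.373 mm → contributes +27 272 320 mm⁴
  top plate: d = 166.37 mm → contributes +39 876 394 mm⁴
  hole: d = 30.373 mm → contributes −26 147 mm⁴
Total I = 107 642 243 mm⁴.

I_x ≈ 1.08 × 10⁸ mm⁴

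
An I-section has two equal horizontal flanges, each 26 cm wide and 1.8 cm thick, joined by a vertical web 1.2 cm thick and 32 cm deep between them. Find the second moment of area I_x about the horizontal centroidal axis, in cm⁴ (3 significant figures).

Break the section into simple shapes (no overlaps), measuring from the bottom-left corner of the bounding box.
Bottom flange: 26 × 1.8, A = 46.8 cm², y = 0.9 cm, Ī = 12.636 cm⁴.
Web: 1.2 × 32, A = 38.4 cm², y = 17.8 cm, Ī = 3276.8 cm⁴.
Top flange: 26 × 1.8, A = 46.8 cm², y = 34.7 cm, Ī = 12.636 cm⁴.
By symmetry the centroid is at mid-height, ȳ = 17.8 cm.
Transfer each piece to the horizontal centroidal axis using Ī + A·d² with d = y − 17.8:
  bottom flange: d = -16.9 cm → contributes +13 379 cm⁴
  web: d = 0 cm → contributes +3276.8 cm⁴
  top flange: d = 16.9 cm → contributes +13 379 cm⁴
Total I = 30 035 cm⁴.

I_x ≈ 3.00 × 10⁴ cm⁴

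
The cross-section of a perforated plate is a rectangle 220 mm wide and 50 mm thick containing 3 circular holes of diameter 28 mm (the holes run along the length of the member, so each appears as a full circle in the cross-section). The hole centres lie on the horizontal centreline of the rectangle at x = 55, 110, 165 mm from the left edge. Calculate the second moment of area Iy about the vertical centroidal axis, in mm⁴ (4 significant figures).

Break the section into simple shapes (no overlaps), measuring from the bottom-left corner of the bounding box.
Plate: 220 × 50, A = 11 000 mm², x = 110 mm, Ī = 44 366 667 mm⁴.
Hole 1 (subtracted): ⌀28, A = 615.752 mm², x = 55 mm, Ī = 30171.9 mm⁴.
Hole 2 (subtracted): ⌀28, A = 615.752 mm², x = 110 mm, Ī = 30171.9 mm⁴.
Hole 3 (subtracted): ⌀28, A = 615.752 mm², x = 165 mm, Ī = 30171.9 mm⁴.
By symmetry the centroid is at mid-width, x̄ = 110 mm.
Transfer each piece to the vertical centroidal axis using Ī + A·d² with d = x − 110:
  plate: d = 0 mm → contributes +44 366 667 mm⁴
  hole 1: d = -55 mm → contributes −1 892 822 mm⁴
  hole 2: d = 0 mm → contributes −30171.9 mm⁴
  hole 3: d = 55 mm → contributes −1 892 822 mm⁴
Total I = 40 550 851 mm⁴.

Iy ≈ 4.055 × 10⁷ mm⁴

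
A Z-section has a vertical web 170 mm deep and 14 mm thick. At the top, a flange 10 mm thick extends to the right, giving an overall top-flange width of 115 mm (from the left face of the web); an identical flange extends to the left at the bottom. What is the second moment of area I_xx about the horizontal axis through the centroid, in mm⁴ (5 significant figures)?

Break the section into simple shapes (no overlaps), measuring from the bottom-left corner of the bounding box.
Web: 14 × 170, A = 2 380 mm², y = 85 mm, Ī = 5 731 833 mm⁴.
Top flange (beyond web): 101 × 10, A = 1 010 mm², y = 165 mm, Ī = 8416.667 mm⁴.
Bottom flange (beyond web): 101 × 10, A = 1 010 mm², y = 5 mm, Ī = 8416.667 mm⁴.
Centroid: ȳ = ΣA·y / ΣA = 85 mm.
Transfer each piece to the horizontal axis through the centroid using Ī + A·d² with d = y − 85:
  web: d = 0 mm → contributes +5 731 833 mm⁴
  top flange (beyond web): d = 80 mm → contributes +6 472 417 mm⁴
  bottom flange (beyond web): d = -80 mm → contributes +6 472 417 mm⁴
Total I = 18 676 667 mm⁴.

I_xx ≈ 1.8677 × 10⁷ mm⁴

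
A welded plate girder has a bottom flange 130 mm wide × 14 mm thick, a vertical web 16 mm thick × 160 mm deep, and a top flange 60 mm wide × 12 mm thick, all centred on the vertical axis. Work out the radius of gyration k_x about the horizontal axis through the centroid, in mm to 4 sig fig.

Break the section into simple shapes (no overlaps), measuring from the bottom-left corner of the bounding box.
Bottom plate: 130 × 14, A = 1 820 mm², y = 7 mm, Ī = 29726.7 mm⁴.
Web plate: 16 × 160, A = 2 560 mm², y = 94 mm, Ī = 5 461 333 mm⁴.
Top plate: 60 × 12, A = 720 mm², y = 180 mm, Ī = 8 640 mm⁴.
Centroid: ȳ = ΣA·y / ΣA = 75.0941 mm.
Transfer each piece to the horizontal axis through the centroid using Ī + A·d² with d = y − 75.0941:
  bottom plate: d = -68.0941 mm → contributes +8 468 719 mm⁴
  web plate: d = 18.9059 mm → contributes +6 376 360 mm⁴
  top plate: d = 104.906 mm → contributes +7 932 416 mm⁴
Total I = 22 777 495 mm⁴.
Radius of gyration: k = √(I/A) = √(22 777 495 / 5 100) = 66.8295 mm.

k_x ≈ 66.83 mm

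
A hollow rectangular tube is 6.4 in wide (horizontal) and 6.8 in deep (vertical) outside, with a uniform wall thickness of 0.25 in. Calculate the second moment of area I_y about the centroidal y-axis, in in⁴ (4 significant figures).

I_y ≈ 40.72 in⁴

Decompose the section into non-overlapping parts with the origin at the bottom-left of its bounding rectangle.
Outer rectangle: 6.4 × 6.8, A = 43.52 in², x = 3.2 in, Ī = 148.548 in⁴.
Inner void (subtracted): 5.9 × 6.3, A = 37.17 in², x = 3.2 in, Ī = 107.824 in⁴.
By symmetry the centroid is at mid-width, x̄ = 3.2 in.
All pieces are centred on the centroidal y-axis, so I = ΣĪ (holes subtracted) = 40.7243 in⁴.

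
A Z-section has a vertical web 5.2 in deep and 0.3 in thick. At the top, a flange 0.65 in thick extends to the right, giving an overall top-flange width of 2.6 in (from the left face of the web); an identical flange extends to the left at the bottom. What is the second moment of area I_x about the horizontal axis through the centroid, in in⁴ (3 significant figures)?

Break the section into simple shapes (no overlaps), measuring from the bottom-left corner of the bounding box.
Web: 0.3 × 5.2, A = 1.56 in², y = 2.6 in, Ī = 3.5152 in⁴.
Top flange (beyond web): 2.3 × 0.65, A = 1.495 in², y = 4.875 in, Ī = 0.052636 in⁴.
Bottom flange (beyond web): 2.3 × 0.65, A = 1.495 in², y = 0.325 in, Ī = 0.052636 in⁴.
Centroid: ȳ = ΣA·y / ΣA = 2.6 in.
Transfer each piece to the horizontal axis through the centroid using Ī + A·d² with d = y − 2.6:
  web: d = 0 in → contributes +3.5152 in⁴
  top flange (beyond web): d = 2.275 in → contributes +7.7902 in⁴
  bottom flange (beyond web): d = -2.275 in → contributes +7.7902 in⁴
Total I = 19.096 in⁴.

I_x ≈ 19.1 in⁴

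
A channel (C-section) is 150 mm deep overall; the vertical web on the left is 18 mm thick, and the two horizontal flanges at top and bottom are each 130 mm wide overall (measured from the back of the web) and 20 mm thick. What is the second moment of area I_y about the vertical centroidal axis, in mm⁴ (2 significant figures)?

Decompose the section into non-overlapping parts with the origin at the bottom-left of its bounding rectangle.
Web: 18 × 150, A = 2 700 mm², x = 9 mm, Ī = 72 900 mm⁴.
Top flange (beyond web): 112 × 20, A = 2 240 mm², x = 74 mm, Ī = 2 341 547 mm⁴.
Bottom flange (beyond web): 112 × 20, A = 2 240 mm², x = 74 mm, Ī = 2 341 547 mm⁴.
Centroid: x̄ = ΣA·x / ΣA = 49.56 mm.
Transfer each piece to the vertical centroidal axis using Ī + A·d² with d = x − 49.56:
  web: d = -40.56 mm → contributes +4 514 072 mm⁴
  top flange (beyond web): d = 24.44 mm → contributes +3 679 846 mm⁴
  bottom flange (beyond web): d = 24.44 mm → contributes +3 679 846 mm⁴
Total I = 11 873 765 mm⁴.

I_y ≈ 1.2 × 10⁷ mm⁴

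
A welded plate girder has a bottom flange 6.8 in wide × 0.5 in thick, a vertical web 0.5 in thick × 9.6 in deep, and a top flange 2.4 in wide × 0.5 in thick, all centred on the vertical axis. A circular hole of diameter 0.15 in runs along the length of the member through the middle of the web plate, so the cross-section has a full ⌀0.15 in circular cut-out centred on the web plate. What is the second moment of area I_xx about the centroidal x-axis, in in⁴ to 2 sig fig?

Treat the section as a set of non-overlapping primitives; coordinates are from the bounding-box lower-left.
Bottom plate: 6.8 × 0.5, A = 3.4 in², y = 0.25 in, Ī = 0.07083 in⁴.
Web plate: 0.5 × 9.6, A = 4.8 in², y = 5.3 in, Ī = 36.86 in⁴.
Top plate: 2.4 × 0.5, A = 1.2 in², y = 10.35 in, Ī = 0.025 in⁴.
Hole (subtracted): ⌀0.15, A = 0.01767 in², y = 5.3 in, Ī = 0.00002485 in⁴.
Centroid: ȳ = ΣA·y / ΣA = 4.116 in.
Transfer each piece to the centroidal x-axis using Ī + A·d² with d = y − 4.116:
  bottom plate: d = -3.866 in → contributes +50.88 in⁴
  web plate: d = 1.184 in → contributes +43.59 in⁴
  top plate: d = 6.234 in → contributes +46.66 in⁴
  hole: d = 1.184 in → contributes −0.0248 in⁴
Total I = 141.1 in⁴.

I_xx ≈ 140 in⁴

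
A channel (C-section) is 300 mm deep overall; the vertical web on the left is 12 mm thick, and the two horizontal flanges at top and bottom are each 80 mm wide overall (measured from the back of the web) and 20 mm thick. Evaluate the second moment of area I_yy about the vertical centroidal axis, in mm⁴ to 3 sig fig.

I_yy ≈ 3.57 × 10⁶ mm⁴

Decompose the section into non-overlapping parts with the origin at the bottom-left of its bounding rectangle.
Web: 12 × 300, A = 3 600 mm², x = 6 mm, Ī = 43 200 mm⁴.
Top flange (beyond web): 68 × 20, A = 1 360 mm², x = 46 mm, Ī = 524 053 mm⁴.
Bottom flange (beyond web): 68 × 20, A = 1 360 mm², x = 46 mm, Ī = 524 053 mm⁴.
Centroid: x̄ = ΣA·x / ΣA = 23.215 mm.
Transfer each piece to the vertical centroidal axis using Ī + A·d² with d = x − 23.215:
  web: d = -17.215 mm → contributes +1 110 106 mm⁴
  top flange (beyond web): d = 22.785 mm → contributes +1 230 094 mm⁴
  bottom flange (beyond web): d = 22.785 mm → contributes +1 230 094 mm⁴
Total I = 3 570 294 mm⁴.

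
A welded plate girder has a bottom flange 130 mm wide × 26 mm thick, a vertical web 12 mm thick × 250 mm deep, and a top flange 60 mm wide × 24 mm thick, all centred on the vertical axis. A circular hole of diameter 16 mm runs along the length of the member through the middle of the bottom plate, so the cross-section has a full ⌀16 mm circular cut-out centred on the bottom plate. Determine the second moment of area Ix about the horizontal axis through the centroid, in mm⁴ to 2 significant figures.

Decompose the section into non-overlapping parts with the origin at the bottom-left of its bounding rectangle.
Bottom plate: 130 × 26, A = 3 380 mm², y = 13 mm, Ī = 190 407 mm⁴.
Web plate: 12 × 250, A = 3 000 mm², y = 151 mm, Ī = 15 625 000 mm⁴.
Top plate: 60 × 24, A = 1 440 mm², y = 288 mm, Ī = 69 120 mm⁴.
Hole (subtracted): ⌀16, A = 201.1 mm², y = 13 mm, Ī = 3 217 mm⁴.
Centroid: ȳ = ΣA·y / ΣA = 119.3 mm.
Transfer each piece to the horizontal axis through the centroid using Ī + A·d² with d = y − 119.3:
  bottom plate: d = -106.3 mm → contributes +38 393 440 mm⁴
  web plate: d = 31.69 mm → contributes +18 637 002 mm⁴
  top plate: d = 168.7 mm → contributes +41 044 258 mm⁴
  hole: d = -106.3 mm → contributes −2 275 754 mm⁴
Total I = 95 798 946 mm⁴.

Ix ≈ 9.6 × 10⁷ mm⁴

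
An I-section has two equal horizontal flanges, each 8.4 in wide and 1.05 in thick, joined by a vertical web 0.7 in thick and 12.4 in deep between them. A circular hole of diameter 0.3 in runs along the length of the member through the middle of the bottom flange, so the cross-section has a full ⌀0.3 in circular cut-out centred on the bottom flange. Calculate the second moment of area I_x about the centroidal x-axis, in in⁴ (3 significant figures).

I_x ≈ 907 in⁴

Break the section into simple shapes (no overlaps), measuring from the bottom-left corner of the bounding box.
Bottom flange: 8.4 × 1.05, A = 8.82 in², y = 0.525 in, Ī = 0.81034 in⁴.
Web: 0.7 × 12.4, A = 8.68 in², y = 7.25 in, Ī = 111.22 in⁴.
Top flange: 8.4 × 1.05, A = 8.82 in², y = 13.975 in, Ī = 0.81034 in⁴.
Hole (subtracted): ⌀0.3, A = 0.070686 in², y = 0.525 in, Ī = 0.00039761 in⁴.
Centroid: ȳ = ΣA·y / ΣA = 7.2681 in.
Transfer each piece to the centroidal x-axis using Ī + A·d² with d = y − 7.2681:
  bottom flange: d = -6.7431 in → contributes +401.85 in⁴
  web: d = -0.01811 in → contributes +111.22 in⁴
  top flange: d = 6.7069 in → contributes +397.55 in⁴
  hole: d = -6.7431 in → contributes −3.2144 in⁴
Total I = 907.41 in⁴.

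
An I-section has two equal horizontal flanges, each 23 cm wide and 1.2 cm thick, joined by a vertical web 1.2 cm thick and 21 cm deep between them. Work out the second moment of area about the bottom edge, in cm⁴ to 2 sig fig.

Split into non-overlapping primitives; take the origin at the lower-left of the bounding box.
Bottom flange: 23 × 1.2, A = 27.6 cm², y = 0.6 cm, Ī = 3.312 cm⁴.
Web: 1.2 × 21, A = 25.2 cm², y = 11.7 cm, Ī = 926.1 cm⁴.
Top flange: 23 × 1.2, A = 27.6 cm², y = 22.8 cm, Ī = 3.312 cm⁴.
Transfer each piece to the bottom edge using Ī + A·d² with d = y − 0:
  bottom flange: d = 0.6 cm → contributes +13.25 cm⁴
  web: d = 11.7 cm → contributes +4 376 cm⁴
  top flange: d = 22.8 cm → contributes +14 351 cm⁴
Total I = 18 740 cm⁴.

I_base ≈ 1.9 × 10⁴ cm⁴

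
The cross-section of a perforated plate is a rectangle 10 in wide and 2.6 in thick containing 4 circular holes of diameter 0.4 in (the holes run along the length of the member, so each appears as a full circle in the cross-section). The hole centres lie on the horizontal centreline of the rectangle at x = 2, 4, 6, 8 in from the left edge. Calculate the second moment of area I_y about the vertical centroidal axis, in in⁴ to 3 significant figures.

Decompose the section into non-overlapping parts with the origin at the bottom-left of its bounding rectangle.
Plate: 10 × 2.6, A = 26 in², x = 5 in, Ī = 216.67 in⁴.
Hole 1 (subtracted): ⌀0.4, A = 0.12566 in², x = 2 in, Ī = 0.0012566 in⁴.
Hole 2 (subtracted): ⌀0.4, A = 0.12566 in², x = 4 in, Ī = 0.0012566 in⁴.
Hole 3 (subtracted): ⌀0.4, A = 0.12566 in², x = 6 in, Ī = 0.0012566 in⁴.
Hole 4 (subtracted): ⌀0.4, A = 0.12566 in², x = 8 in, Ī = 0.0012566 in⁴.
By symmetry the centroid is at mid-width, x̄ = 5 in.
Transfer each piece to the vertical centroidal axis using Ī + A·d² with d = x − 5:
  plate: d = 0 in → contributes +216.67 in⁴
  hole 1: d = -3 in → contributes −1.1322 in⁴
  hole 2: d = -1 in → contributes −0.12692 in⁴
  hole 3: d = 1 in → contributes −0.12692 in⁴
  hole 4: d = 3 in → contributes −1.1322 in⁴
Total I = 214.15 in⁴.

I_y ≈ 214 in⁴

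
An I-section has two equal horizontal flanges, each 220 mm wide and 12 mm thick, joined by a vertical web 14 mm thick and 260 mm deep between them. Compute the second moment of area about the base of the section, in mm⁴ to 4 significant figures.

I_base ≈ 2.981 × 10⁸ mm⁴

Treat the section as a set of non-overlapping primitives; coordinates are from the bounding-box lower-left.
Bottom flange: 220 × 12, A = 2 640 mm², y = 6 mm, Ī = 31 680 mm⁴.
Web: 14 × 260, A = 3 640 mm², y = 142 mm, Ī = 20 505 333 mm⁴.
Top flange: 220 × 12, A = 2 640 mm², y = 278 mm, Ī = 31 680 mm⁴.
Transfer each piece to the base of the section using Ī + A·d² with d = y − 0:
  bottom flange: d = 6 mm → contributes +126 720 mm⁴
  web: d = 142 mm → contributes +93 902 293 mm⁴
  top flange: d = 278 mm → contributes +204 061 440 mm⁴
Total I = 298 090 453 mm⁴.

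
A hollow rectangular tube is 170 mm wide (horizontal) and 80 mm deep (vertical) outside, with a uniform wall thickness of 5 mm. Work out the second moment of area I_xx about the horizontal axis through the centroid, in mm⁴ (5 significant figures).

I_xx ≈ 2.6800 × 10⁶ mm⁴

Treat the section as a set of non-overlapping primitives; coordinates are from the bounding-box lower-left.
Outer rectangle: 170 × 80, A = 13 600 mm², y = 40 mm, Ī = 7 253 333 mm⁴.
Inner void (subtracted): 160 × 70, A = 11 200 mm², y = 40 mm, Ī = 4 573 333 mm⁴.
By symmetry the centroid is at mid-height, ȳ = 40 mm.
All pieces are centred on the horizontal axis through the centroid, so I = ΣĪ (holes subtracted) = 2 680 000 mm⁴.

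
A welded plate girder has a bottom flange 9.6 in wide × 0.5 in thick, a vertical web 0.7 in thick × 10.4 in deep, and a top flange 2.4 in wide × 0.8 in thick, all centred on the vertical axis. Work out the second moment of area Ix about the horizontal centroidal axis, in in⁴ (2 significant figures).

Break the section into simple shapes (no overlaps), measuring from the bottom-left corner of the bounding box.
Bottom plate: 9.6 × 0.5, A = 4.8 in², y = 0.25 in, Ī = 0.1 in⁴.
Web plate: 0.7 × 10.4, A = 7.28 in², y = 5.7 in, Ī = 65.62 in⁴.
Top plate: 2.4 × 0.8, A = 1.92 in², y = 11.3 in, Ī = 0.1024 in⁴.
Centroid: ȳ = ΣA·y / ΣA = 4.599 in.
Transfer each piece to the horizontal centroidal axis using Ī + A·d² with d = y − 4.599:
  bottom plate: d = -4.349 in → contributes +90.9 in⁴
  web plate: d = 1.101 in → contributes +74.44 in⁴
  top plate: d = 6.701 in → contributes +86.31 in⁴
Total I = 251.6 in⁴.

Ix ≈ 250 in⁴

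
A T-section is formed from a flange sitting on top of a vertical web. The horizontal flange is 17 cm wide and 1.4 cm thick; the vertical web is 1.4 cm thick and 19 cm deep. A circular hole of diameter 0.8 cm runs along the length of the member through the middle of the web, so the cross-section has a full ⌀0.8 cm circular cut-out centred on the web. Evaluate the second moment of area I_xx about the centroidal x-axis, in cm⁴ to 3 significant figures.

Break the section into simple shapes (no overlaps), measuring from the bottom-left corner of the bounding box.
Flange: 17 × 1.4, A = 23.8 cm², y = 19.7 cm, Ī = 3.8873 cm⁴.
Web: 1.4 × 19, A = 26.6 cm², y = 9.5 cm, Ī = 800.22 cm⁴.
Hole (subtracted): ⌀0.8, A = 0.50265 cm², y = 9.5 cm, Ī = 0.020106 cm⁴.
Centroid: ȳ = ΣA·y / ΣA = 14.365 cm.
Transfer each piece to the centroidal x-axis using Ī + A·d² with d = y − 14.365:
  flange: d = 5.3348 cm → contributes +681.24 cm⁴
  web: d = -4.8652 cm → contributes +1429.8 cm⁴
  hole: d = -4.8652 cm → contributes −11.918 cm⁴
Total I = 2099.2 cm⁴.

I_xx ≈ 2100 cm⁴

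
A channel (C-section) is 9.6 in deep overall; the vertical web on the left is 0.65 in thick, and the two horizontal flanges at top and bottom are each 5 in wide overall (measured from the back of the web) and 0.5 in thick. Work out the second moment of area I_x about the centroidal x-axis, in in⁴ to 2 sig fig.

Break the section into simple shapes (no overlaps), measuring from the bottom-left corner of the bounding box.
Web: 0.65 × 9.6, A = 6.24 in², y = 4.8 in, Ī = 47.92 in⁴.
Top flange (beyond web): 4.35 × 0.5, A = 2.175 in², y = 9.35 in, Ī = 0.04531 in⁴.
Bottom flange (beyond web): 4.35 × 0.5, A = 2.175 in², y = 0.25 in, Ī = 0.04531 in⁴.
By symmetry the centroid is at mid-height, ȳ = 4.8 in.
Transfer each piece to the centroidal x-axis using Ī + A·d² with d = y − 4.8:
  web: d = 0 in → contributes +47.92 in⁴
  top flange (beyond web): d = 4.55 in → contributes +45.07 in⁴
  bottom flange (beyond web): d = -4.55 in → contributes +45.07 in⁴
Total I = 138.1 in⁴.

I_x ≈ 140 in⁴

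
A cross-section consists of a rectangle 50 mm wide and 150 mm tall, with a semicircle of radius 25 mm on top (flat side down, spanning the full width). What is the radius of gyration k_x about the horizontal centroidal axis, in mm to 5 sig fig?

k_x ≈ 49.124 mm

Decompose the section into non-overlapping parts with the origin at the bottom-left of its bounding rectangle.
Rectangular body: 50 × 150, A = 7 500 mm², y = 75 mm, Ī = 14 062 500 mm⁴.
Semicircular cap: semicircle r = 25, A = 981.7477 mm², y = 160.6103 mm, Ī = 42873.81 mm⁴.
Centroid: ȳ = ΣA·y / ΣA = 84.90925 mm.
Transfer each piece to the horizontal centroidal axis using Ī + A·d² with d = y − 84.90925:
  rectangular body: d = -9.909248 mm → contributes +14 798 949 mm⁴
  semicircular cap: d = 75.70108 mm → contributes +5 668 930 mm⁴
Total I = 20 467 879 mm⁴.
Radius of gyration: k = √(I/A) = √(20 467 879 / 8481.748) = 49.124 mm.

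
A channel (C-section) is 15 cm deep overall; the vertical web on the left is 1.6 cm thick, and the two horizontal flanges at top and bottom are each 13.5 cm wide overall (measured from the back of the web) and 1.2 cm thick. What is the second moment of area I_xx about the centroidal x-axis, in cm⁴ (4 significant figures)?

Split into non-overlapping primitives; take the origin at the lower-left of the bounding box.
Web: 1.6 × 15, A = 24 cm², y = 7.5 cm, Ī = 450 cm⁴.
Top flange (beyond web): 11.9 × 1.2, A = 14.28 cm², y = 14.4 cm, Ī = 1.7136 cm⁴.
Bottom flange (beyond web): 11.9 × 1.2, A = 14.28 cm², y = 0.6 cm, Ī = 1.7136 cm⁴.
By symmetry the centroid is at mid-height, ȳ = 7.5 cm.
Transfer each piece to the centroidal x-axis using Ī + A·d² with d = y − 7.5:
  web: d = 0 cm → contributes +450 cm⁴
  top flange (beyond web): d = 6.9 cm → contributes +681.584 cm⁴
  bottom flange (beyond web): d = -6.9 cm → contributes +681.584 cm⁴
Total I = 1813.17 cm⁴.

I_xx ≈ 1813 cm⁴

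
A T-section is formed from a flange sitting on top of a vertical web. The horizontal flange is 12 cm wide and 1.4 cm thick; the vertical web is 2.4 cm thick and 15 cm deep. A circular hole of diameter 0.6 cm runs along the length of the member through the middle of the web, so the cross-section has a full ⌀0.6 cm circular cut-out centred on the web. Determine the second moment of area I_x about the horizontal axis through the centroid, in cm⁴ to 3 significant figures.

I_x ≈ 1450 cm⁴

Split into non-overlapping primitives; take the origin at the lower-left of the bounding box.
Flange: 12 × 1.4, A = 16.8 cm², y = 15.7 cm, Ī = 2.744 cm⁴.
Web: 2.4 × 15, A = 36 cm², y = 7.5 cm, Ī = 675 cm⁴.
Hole (subtracted): ⌀0.6, A = 0.28274 cm², y = 7.5 cm, Ī = 0.0063617 cm⁴.
Centroid: ȳ = ΣA·y / ΣA = 10.123 cm.
Transfer each piece to the horizontal axis through the centroid using Ī + A·d² with d = y − 10.123:
  flange: d = 5.5769 cm → contributes +525.25 cm⁴
  web: d = -2.6231 cm → contributes +922.71 cm⁴
  hole: d = -2.6231 cm → contributes −1.9519 cm⁴
Total I = 1 446 cm⁴.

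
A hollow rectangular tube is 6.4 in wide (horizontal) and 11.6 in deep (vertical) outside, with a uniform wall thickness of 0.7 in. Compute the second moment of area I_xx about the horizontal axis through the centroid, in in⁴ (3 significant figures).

Decompose the section into non-overlapping parts with the origin at the bottom-left of its bounding rectangle.
Outer rectangle: 6.4 × 11.6, A = 74.24 in², y = 5.8 in, Ī = 832.48 in⁴.
Inner void (subtracted): 5 × 10.2, A = 51 in², y = 5.8 in, Ī = 442.17 in⁴.
By symmetry the centroid is at mid-height, ȳ = 5.8 in.
All pieces are centred on the horizontal axis through the centroid, so I = ΣĪ (holes subtracted) = 390.31 in⁴.

I_xx ≈ 390 in⁴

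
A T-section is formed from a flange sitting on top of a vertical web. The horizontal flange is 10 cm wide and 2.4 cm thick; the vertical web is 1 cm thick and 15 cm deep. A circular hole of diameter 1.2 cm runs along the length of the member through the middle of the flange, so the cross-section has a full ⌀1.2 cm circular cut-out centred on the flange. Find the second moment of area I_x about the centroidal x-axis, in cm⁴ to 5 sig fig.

I_x ≈ 978.30 cm⁴

Break the section into simple shapes (no overlaps), measuring from the bottom-left corner of the bounding box.
Flange: 10 × 2.4, A = 24 cm², y = 16.2 cm, Ī = 11.52 cm⁴.
Web: 1 × 15, A = 15 cm², y = 7.5 cm, Ī = 281.25 cm⁴.
Hole (subtracted): ⌀1.2, A = 1.130973 cm², y = 16.2 cm, Ī = 0.1017876 cm⁴.
Centroid: ȳ = ΣA·y / ΣA = 12.75391 cm.
Transfer each piece to the centroidal x-axis using Ī + A·d² with d = y − 12.75391:
  flange: d = 3.446088 cm → contributes +296.5325 cm⁴
  web: d = -5.253912 cm → contributes +695.3039 cm⁴
  hole: d = 3.446088 cm → contributes −13.53269 cm⁴
Total I = 978.3037 cm⁴.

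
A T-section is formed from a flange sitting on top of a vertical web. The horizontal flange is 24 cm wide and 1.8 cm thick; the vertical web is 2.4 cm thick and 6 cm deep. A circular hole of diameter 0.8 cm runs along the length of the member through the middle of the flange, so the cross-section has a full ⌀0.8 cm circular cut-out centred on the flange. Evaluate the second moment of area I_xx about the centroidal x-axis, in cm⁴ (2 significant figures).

I_xx ≈ 220 cm⁴

Decompose the section into non-overlapping parts with the origin at the bottom-left of its bounding rectangle.
Flange: 24 × 1.8, A = 43.2 cm², y = 6.9 cm, Ī = 11.66 cm⁴.
Web: 2.4 × 6, A = 14.4 cm², y = 3 cm, Ī = 43.2 cm⁴.
Hole (subtracted): ⌀0.8, A = 0.5027 cm², y = 6.9 cm, Ī = 0.02011 cm⁴.
Centroid: ȳ = ΣA·y / ΣA = 5.916 cm.
Transfer each piece to the centroidal x-axis using Ī + A·d² with d = y − 5.916:
  flange: d = 0.9836 cm → contributes +53.46 cm⁴
  web: d = -2.916 cm → contributes +165.7 cm⁴
  hole: d = 0.9836 cm → contributes −0.5064 cm⁴
Total I = 218.6 cm⁴.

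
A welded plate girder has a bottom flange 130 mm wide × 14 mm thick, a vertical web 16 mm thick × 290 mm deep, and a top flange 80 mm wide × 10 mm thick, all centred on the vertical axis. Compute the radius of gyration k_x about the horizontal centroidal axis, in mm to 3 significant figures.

Decompose the section into non-overlapping parts with the origin at the bottom-left of its bounding rectangle.
Bottom plate: 130 × 14, A = 1 820 mm², y = 7 mm, Ī = 29 727 mm⁴.
Web plate: 16 × 290, A = 4 640 mm², y = 159 mm, Ī = 32 518 667 mm⁴.
Top plate: 80 × 10, A = 800 mm², y = 309 mm, Ī = 6666.7 mm⁴.
Centroid: ȳ = ΣA·y / ΣA = 137.42 mm.
Transfer each piece to the horizontal centroidal axis using Ī + A·d² with d = y − 137.42:
  bottom plate: d = -130.42 mm → contributes +30 988 806 mm⁴
  web plate: d = 21.576 mm → contributes +34 678 648 mm⁴
  top plate: d = 171.58 mm → contributes +23 557 259 mm⁴
Total I = 89 224 713 mm⁴.
Radius of gyration: k = √(I/A) = √(89 224 713 / 7 260) = 110.86 mm.

k_x ≈ 111 mm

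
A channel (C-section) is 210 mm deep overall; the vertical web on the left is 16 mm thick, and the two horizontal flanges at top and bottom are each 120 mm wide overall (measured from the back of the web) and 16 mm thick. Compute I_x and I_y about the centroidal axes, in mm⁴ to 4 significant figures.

I_x ≈ 4.373 × 10⁷ mm⁴, I_y ≈ 9.090 × 10⁶ mm⁴

Split into non-overlapping primitives; take the origin at the lower-left of the bounding box.
Web: 16 × 210, A = 3 360 mm², y = 105 mm, Ī = 12 348 000 mm⁴.
Top flange (beyond web): 104 × 16, A = 1 664 mm², y = 202 mm, Ī = 35498.7 mm⁴.
Bottom flange (beyond web): 104 × 16, A = 1 664 mm², y = 8 mm, Ī = 35498.7 mm⁴.
By symmetry the centroid is at mid-height, ȳ = 105 mm.
Transfer each piece to the centroidal x-axis using Ī + A·d² with d = y − 105:
  web: d = 0 mm → contributes +12 348 000 mm⁴
  top flange (beyond web): d = 97 mm → contributes +15 692 075 mm⁴
  bottom flange (beyond web): d = -97 mm → contributes +15 692 075 mm⁴
Total I = 43 732 149 mm⁴.
For the y-axis: x̄ = 37.8565 mm.
Repeating about the centroidal y-axis gives I_y = 9 090 380 mm⁴.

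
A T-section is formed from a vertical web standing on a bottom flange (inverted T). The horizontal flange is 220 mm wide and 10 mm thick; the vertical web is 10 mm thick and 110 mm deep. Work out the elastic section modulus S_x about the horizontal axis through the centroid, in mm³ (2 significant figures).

Break the section into simple shapes (no overlaps), measuring from the bottom-left corner of the bounding box.
Flange: 220 × 10, A = 2 200 mm², y = 5 mm, Ī = 18 333 mm⁴.
Web: 10 × 110, A = 1 100 mm², y = 65 mm, Ī = 1 109 167 mm⁴.
Centroid: ȳ = ΣA·y / ΣA = 25 mm.
Transfer each piece to the horizontal axis through the centroid using Ī + A·d² with d = y − 25:
  flange: d = -20 mm → contributes +898 333 mm⁴
  web: d = 40 mm → contributes +2 869 167 mm⁴
Total I = 3 767 500 mm⁴.
Extreme fibre distance c = 95 mm; S = I/c = 39 658 mm³.

S_x ≈ 4.0 × 10⁴ mm³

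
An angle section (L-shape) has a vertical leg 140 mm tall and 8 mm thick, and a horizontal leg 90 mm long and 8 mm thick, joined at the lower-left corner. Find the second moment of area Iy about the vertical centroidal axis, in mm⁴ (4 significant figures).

Iy ≈ 1.211 × 10⁶ mm⁴

Break the section into simple shapes (no overlaps), measuring from the bottom-left corner of the bounding box.
Vertical leg: 8 × 140, A = 1 120 mm², x = 4 mm, Ī = 5973.33 mm⁴.
Horizontal leg (remainder): 82 × 8, A = 656 mm², x = 49 mm, Ī = 367 579 mm⁴.
Centroid: x̄ = ΣA·x / ΣA = 20.6216 mm.
Transfer each piece to the vertical centroidal axis using Ī + A·d² with d = x − 20.6216:
  vertical leg: d = -16.6216 mm → contributes +315 405 mm⁴
  horizontal leg (remainder): d = 28.3784 mm → contributes +895 877 mm⁴
Total I = 1 211 282 mm⁴.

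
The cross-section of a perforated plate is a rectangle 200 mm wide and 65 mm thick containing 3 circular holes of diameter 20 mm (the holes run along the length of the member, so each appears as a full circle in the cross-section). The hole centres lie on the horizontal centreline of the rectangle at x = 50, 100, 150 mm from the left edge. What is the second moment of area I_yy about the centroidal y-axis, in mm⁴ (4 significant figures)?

I_yy ≈ 4.174 × 10⁷ mm⁴

Split into non-overlapping primitives; take the origin at the lower-left of the bounding box.
Plate: 200 × 65, A = 13 000 mm², x = 100 mm, Ī = 43 333 333 mm⁴.
Hole 1 (subtracted): ⌀20, A = 314.159 mm², x = 50 mm, Ī = 7853.98 mm⁴.
Hole 2 (subtracted): ⌀20, A = 314.159 mm², x = 100 mm, Ī = 7853.98 mm⁴.
Hole 3 (subtracted): ⌀20, A = 314.159 mm², x = 150 mm, Ī = 7853.98 mm⁴.
By symmetry the centroid is at mid-width, x̄ = 100 mm.
Transfer each piece to the centroidal y-axis using Ī + A·d² with d = x − 100:
  plate: d = 0 mm → contributes +43 333 333 mm⁴
  hole 1: d = -50 mm → contributes −793 252 mm⁴
  hole 2: d = 0 mm → contributes −7853.98 mm⁴
  hole 3: d = 50 mm → contributes −793 252 mm⁴
Total I = 41 738 975 mm⁴.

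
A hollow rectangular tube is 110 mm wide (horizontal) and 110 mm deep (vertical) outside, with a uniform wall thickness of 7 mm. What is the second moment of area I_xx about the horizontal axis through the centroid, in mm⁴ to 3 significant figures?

I_xx ≈ 5.12 × 10⁶ mm⁴

Split into non-overlapping primitives; take the origin at the lower-left of the bounding box.
Outer rectangle: 110 × 110, A = 12 100 mm², y = 55 mm, Ī = 12 200 833 mm⁴.
Inner void (subtracted): 96 × 96, A = 9 216 mm², y = 55 mm, Ī = 7 077 888 mm⁴.
By symmetry the centroid is at mid-height, ȳ = 55 mm.
All pieces are centred on the horizontal axis through the centroid, so I = ΣĪ (holes subtracted) = 5 122 945 mm⁴.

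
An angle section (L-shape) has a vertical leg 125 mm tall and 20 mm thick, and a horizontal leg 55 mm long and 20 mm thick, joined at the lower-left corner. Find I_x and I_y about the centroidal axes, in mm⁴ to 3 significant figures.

Decompose the section into non-overlapping parts with the origin at the bottom-left of its bounding rectangle.
Vertical leg: 20 × 125, A = 2 500 mm², y = 62.5 mm, Ī = 3 255 208 mm⁴.
Horizontal leg (remainder): 35 × 20, A = 700 mm², y = 10 mm, Ī = 23 333 mm⁴.
Centroid: ȳ = ΣA·y / ΣA = 51.016 mm.
Transfer each piece to the centroidal x-axis using Ī + A·d² with d = y − 51.016:
  vertical leg: d = 11.484 mm → contributes +3 584 936 mm⁴
  horizontal leg (remainder): d = -41.016 mm → contributes +1 200 930 mm⁴
Total I = 4 785 866 mm⁴.
For the y-axis: x̄ = 16.016 mm.
Repeating about the centroidal y-axis gives I_y = 568 366 mm⁴.

I_x ≈ 4.79 × 10⁶ mm⁴, I_y ≈ 5.68 × 10⁵ mm⁴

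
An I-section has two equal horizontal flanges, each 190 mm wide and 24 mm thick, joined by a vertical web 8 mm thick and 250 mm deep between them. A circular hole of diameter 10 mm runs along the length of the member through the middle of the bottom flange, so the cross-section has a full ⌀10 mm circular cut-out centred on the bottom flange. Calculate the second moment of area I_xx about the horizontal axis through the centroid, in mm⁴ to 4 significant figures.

Break the section into simple shapes (no overlaps), measuring from the bottom-left corner of the bounding box.
Bottom flange: 190 × 24, A = 4 560 mm², y = 12 mm, Ī = 218 880 mm⁴.
Web: 8 × 250, A = 2 000 mm², y = 149 mm, Ī = 10 416 667 mm⁴.
Top flange: 190 × 24, A = 4 560 mm², y = 286 mm, Ī = 218 880 mm⁴.
Hole (subtracted): ⌀10, A = 78.5398 mm², y = 12 mm, Ī = 490.874 mm⁴.
Centroid: ȳ = ΣA·y / ΣA = 149.975 mm.
Transfer each piece to the horizontal axis through the centroid using Ī + A·d² with d = y − 149.975:
  bottom flange: d = -137.975 mm → contributes +87 027 436 mm⁴
  web: d = -0.974505 mm → contributes +10 418 566 mm⁴
  top flange: d = 136.025 mm → contributes +84 592 265 mm⁴
  hole: d = -137.975 mm → contributes −1 495 651 mm⁴
Total I = 180 542 616 mm⁴.

I_xx ≈ 1.805 × 10⁸ mm⁴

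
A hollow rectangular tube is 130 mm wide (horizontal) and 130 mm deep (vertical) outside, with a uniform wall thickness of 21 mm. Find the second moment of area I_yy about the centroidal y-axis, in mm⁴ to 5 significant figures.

I_yy ≈ 1.8803 × 10⁷ mm⁴

Treat the section as a set of non-overlapping primitives; coordinates are from the bounding-box lower-left.
Outer rectangle: 130 × 130, A = 16 900 mm², x = 65 mm, Ī = 23 800 833 mm⁴.
Inner void (subtracted): 88 × 88, A = 7 744 mm², x = 65 mm, Ī = 4 997 461 mm⁴.
By symmetry the centroid is at mid-width, x̄ = 65 mm.
All pieces are centred on the centroidal y-axis, so I = ΣĪ (holes subtracted) = 18 803 372 mm⁴.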